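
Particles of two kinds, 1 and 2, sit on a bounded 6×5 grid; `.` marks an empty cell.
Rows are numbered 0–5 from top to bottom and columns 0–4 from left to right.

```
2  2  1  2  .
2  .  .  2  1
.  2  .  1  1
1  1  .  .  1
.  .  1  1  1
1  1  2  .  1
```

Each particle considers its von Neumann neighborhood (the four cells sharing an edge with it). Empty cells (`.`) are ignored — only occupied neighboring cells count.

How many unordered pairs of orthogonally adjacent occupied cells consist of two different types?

7

Scan each occupied cell's neighbors to the right and below so each pair is counted once.
Row 0: 2(0,0)–2(0,1)= 2(0,0)–2(1,0)= 2(0,1)–1(0,2)≠ 1(0,2)–2(0,3)≠ 2(0,3)–2(1,3)=  → 2/5 unlike.
Row 1: 2(1,3)–1(1,4)≠ 2(1,3)–1(2,3)≠ 1(1,4)–1(2,4)=  → 2/3 unlike.
Row 2: 2(2,1)–1(3,1)≠ 1(2,3)–1(2,4)= 1(2,4)–1(3,4)=  → 1/3 unlike.
Row 3: 1(3,0)–1(3,1)= 1(3,4)–1(4,4)=  → 0/2 unlike.
Row 4: 1(4,2)–1(4,3)= 1(4,2)–2(5,2)≠ 1(4,3)–1(4,4)= 1(4,4)–1(5,4)=  → 1/4 unlike.
Row 5: 1(5,0)–1(5,1)= 1(5,1)–2(5,2)≠  → 1/2 unlike.
Total adjacent occupied pairs: 19; unlike-type pairs: 7.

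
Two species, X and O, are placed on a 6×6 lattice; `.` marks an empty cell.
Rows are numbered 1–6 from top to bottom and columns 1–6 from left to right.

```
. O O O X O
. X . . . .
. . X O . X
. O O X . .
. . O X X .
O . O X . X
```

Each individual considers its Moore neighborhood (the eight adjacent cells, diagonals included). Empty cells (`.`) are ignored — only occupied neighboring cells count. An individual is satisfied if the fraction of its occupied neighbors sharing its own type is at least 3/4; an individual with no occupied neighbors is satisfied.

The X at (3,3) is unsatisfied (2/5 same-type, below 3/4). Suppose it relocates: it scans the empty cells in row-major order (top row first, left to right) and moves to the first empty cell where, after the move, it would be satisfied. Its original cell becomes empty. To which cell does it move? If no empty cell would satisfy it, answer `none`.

Vacating (3,3). Empty cells in order:
  (1,1): 1/2 same-type → still unsatisfied.
  (2,1): 1/2 same-type → still unsatisfied.
  (2,3): 1/5 same-type → still unsatisfied.
  (2,4): 1/4 same-type → still unsatisfied.
  (2,5): 2/5 same-type → still unsatisfied.
  (2,6): 2/3 same-type → still unsatisfied.
  (3,1): 1/2 same-type → still unsatisfied.
  (3,2): 1/3 same-type → still unsatisfied.
  (3,5): 2/3 same-type → still unsatisfied.
  (4,1): 0/1 same-type → still unsatisfied.
  (4,5): 4/5 same-type → satisfied — stop here.

(4,5)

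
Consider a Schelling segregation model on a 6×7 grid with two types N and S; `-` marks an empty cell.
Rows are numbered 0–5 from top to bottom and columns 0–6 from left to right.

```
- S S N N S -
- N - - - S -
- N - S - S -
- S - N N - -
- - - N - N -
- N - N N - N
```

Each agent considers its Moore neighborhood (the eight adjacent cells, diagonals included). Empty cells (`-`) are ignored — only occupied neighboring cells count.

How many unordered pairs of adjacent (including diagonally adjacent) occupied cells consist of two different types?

Scan each occupied cell's neighbors to the right and below (and the two forward diagonals) so each pair is counted once.
From row 0: 5 unlike of 8 pairs (running 5/8).
From row 1: 0 unlike of 2 pairs (running 5/10).
From row 2: 4 unlike of 4 pairs (running 9/14).
From row 3: 0 unlike of 4 pairs (running 9/18).
From row 4: 0 unlike of 4 pairs (running 9/22).
From row 5: 0 unlike of 1 pairs (running 9/23).
Total adjacent occupied pairs: 23; unlike-type pairs: 9.

9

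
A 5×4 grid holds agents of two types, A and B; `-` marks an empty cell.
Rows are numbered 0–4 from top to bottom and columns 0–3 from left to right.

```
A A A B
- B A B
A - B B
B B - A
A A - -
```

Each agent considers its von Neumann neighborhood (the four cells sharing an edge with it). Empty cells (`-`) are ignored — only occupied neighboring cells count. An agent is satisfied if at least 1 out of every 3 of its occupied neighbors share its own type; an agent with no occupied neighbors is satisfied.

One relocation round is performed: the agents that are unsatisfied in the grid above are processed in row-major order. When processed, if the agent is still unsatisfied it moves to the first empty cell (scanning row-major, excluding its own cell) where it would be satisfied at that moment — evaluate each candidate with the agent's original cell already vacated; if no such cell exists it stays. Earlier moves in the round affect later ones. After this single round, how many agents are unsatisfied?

Initially unsatisfied (in order): (1,1), (1,2), (2,0), (3,3).
  (1,1) → (2,1).
  (1,2): now satisfied by earlier moves; stays.
  (2,0) → (1,0).
  (3,3) → (1,1).
Resulting grid:
A A A B
A A A B
- B B B
B B - -
A A - -
All satisfied now.

0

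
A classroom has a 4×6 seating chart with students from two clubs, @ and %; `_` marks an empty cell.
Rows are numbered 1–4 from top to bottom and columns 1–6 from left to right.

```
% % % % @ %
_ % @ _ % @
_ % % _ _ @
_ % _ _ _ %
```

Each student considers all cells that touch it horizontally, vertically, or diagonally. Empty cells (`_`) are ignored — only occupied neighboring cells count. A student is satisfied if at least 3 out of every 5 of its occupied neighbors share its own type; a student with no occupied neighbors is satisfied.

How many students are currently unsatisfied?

8

(1,1)% 2/2 ✓
(1,2)% 3/4 ✓
(1,3)% 3/4 ✓
(1,4)% 2/4 ✗
(1,5)@ 1/4 ✗
(1,6)% 1/3 ✗
(2,2)% 5/6 ✓
(2,3)@ 0/6 ✗
(2,5)% 2/5 ✗
(2,6)@ 2/4 ✗
(3,2)% 3/4 ✓
(3,3)% 3/4 ✓
(3,6)@ 1/3 ✗
(4,2)% 2/2 ✓
(4,6)% 0/1 ✗
Unsatisfied: (1,4), (1,5), (1,6), (2,3), (2,5), (2,6), (3,6), (4,6) — 8 in total.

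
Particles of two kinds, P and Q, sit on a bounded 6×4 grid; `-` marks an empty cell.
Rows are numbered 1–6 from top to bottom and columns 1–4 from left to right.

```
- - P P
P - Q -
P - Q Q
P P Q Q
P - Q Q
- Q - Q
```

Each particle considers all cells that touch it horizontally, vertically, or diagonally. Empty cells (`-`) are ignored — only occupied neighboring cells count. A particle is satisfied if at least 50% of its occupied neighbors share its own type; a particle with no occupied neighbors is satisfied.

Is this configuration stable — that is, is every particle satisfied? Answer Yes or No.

(1,3)P 1/2 ok
(1,4)P 1/2 ok
(2,1)P 1/1 ok
(2,3)Q 2/4 ok
(3,1)P 3/3 ok
(3,3)Q 4/5 ok
(3,4)Q 4/4 ok
(4,1)P 3/3 ok
(4,2)P 3/6 ok
(4,3)Q 5/6 ok
(4,4)Q 5/5 ok
(5,1)P 2/3 ok
(5,3)Q 5/6 ok
(5,4)Q 4/4 ok
(6,2)Q 1/2 ok
(6,4)Q 2/2 ok
All meet the threshold, so the configuration is stable.

Yes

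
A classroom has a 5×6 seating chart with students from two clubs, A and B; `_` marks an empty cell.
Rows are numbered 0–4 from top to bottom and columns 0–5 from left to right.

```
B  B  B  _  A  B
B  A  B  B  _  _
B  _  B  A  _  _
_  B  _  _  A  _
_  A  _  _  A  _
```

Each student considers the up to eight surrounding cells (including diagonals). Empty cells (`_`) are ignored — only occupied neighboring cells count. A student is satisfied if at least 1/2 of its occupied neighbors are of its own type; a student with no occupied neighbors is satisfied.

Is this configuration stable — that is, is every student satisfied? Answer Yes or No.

No

Row 0: (0,0)B 2/3 satisfied · (0,1)B 4/5 satisfied · (0,2)B 3/4 satisfied · (0,4)A 0/2 not · (0,5)B 0/1 not
Row 1: (1,0)B 3/4 satisfied · (1,1)A 0/7 not · (1,2)B 4/6 satisfied · (1,3)B 3/5 satisfied
Row 2: (2,0)B 2/3 satisfied · (2,2)B 3/5 satisfied · (2,3)A 1/4 not
Row 3: (3,1)B 2/3 satisfied · (3,4)A 2/2 satisfied
Row 4: (4,1)A 0/1 not · (4,4)A 1/1 satisfied
For instance (0,4) has only 0/2 same-type neighbors, below 1/2.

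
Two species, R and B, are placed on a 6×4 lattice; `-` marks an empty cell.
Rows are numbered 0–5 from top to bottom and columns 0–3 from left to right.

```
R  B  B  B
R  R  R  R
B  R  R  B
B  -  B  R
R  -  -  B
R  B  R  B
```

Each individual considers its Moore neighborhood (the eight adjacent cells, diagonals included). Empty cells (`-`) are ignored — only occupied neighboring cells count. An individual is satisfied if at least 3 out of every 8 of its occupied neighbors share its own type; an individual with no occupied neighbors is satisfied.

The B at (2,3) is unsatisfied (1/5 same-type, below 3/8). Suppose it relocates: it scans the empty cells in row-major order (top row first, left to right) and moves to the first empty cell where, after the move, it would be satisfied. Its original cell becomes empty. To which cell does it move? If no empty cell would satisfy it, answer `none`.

Vacating (2,3). Empty cells in order:
  (3,1): 3/6 same-type → satisfied — stop here.

(3,1)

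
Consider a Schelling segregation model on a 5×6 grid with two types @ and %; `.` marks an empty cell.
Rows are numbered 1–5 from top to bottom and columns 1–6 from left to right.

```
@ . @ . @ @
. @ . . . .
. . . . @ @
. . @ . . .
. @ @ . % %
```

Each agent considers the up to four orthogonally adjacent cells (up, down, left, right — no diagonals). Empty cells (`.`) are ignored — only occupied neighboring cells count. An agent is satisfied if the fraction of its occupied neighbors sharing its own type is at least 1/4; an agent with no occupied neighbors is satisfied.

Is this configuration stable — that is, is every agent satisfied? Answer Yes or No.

Yes

Row 1: (1,1)@ 0/0 satisfied · (1,3)@ 0/0 satisfied · (1,5)@ 1/1 satisfied · (1,6)@ 1/1 satisfied
Row 2: (2,2)@ 0/0 satisfied
Row 3: (3,5)@ 1/1 satisfied · (3,6)@ 1/1 satisfied
Row 4: (4,3)@ 1/1 satisfied
Row 5: (5,2)@ 1/1 satisfied · (5,3)@ 2/2 satisfied · (5,5)% 1/1 satisfied · (5,6)% 1/1 satisfied
All meet the threshold, so the configuration is stable.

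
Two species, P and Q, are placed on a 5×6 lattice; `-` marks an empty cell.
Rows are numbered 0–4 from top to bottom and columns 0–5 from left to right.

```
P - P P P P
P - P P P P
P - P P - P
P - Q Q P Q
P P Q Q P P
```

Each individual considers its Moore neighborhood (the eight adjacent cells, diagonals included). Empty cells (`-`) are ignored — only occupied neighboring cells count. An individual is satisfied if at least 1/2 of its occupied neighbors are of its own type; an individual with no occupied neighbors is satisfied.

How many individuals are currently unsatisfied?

Row 0: (0,0)P 1/1 ok · (0,2)P 3/3 ok · (0,3)P 5/5 ok · (0,4)P 5/5 ok · (0,5)P 3/3 ok
Row 1: (1,0)P 2/2 ok · (1,2)P 5/5 ok · (1,3)P 7/7 ok · (1,4)P 7/7 ok · (1,5)P 4/4 ok
Row 2: (2,0)P 2/2 ok · (2,2)P 3/5 ok · (2,3)P 5/7 ok · (2,5)P 3/4 ok
Row 3: (3,0)P 3/3 ok · (3,2)Q 3/6 ok · (3,3)Q 3/7 unhappy · (3,4)P 4/7 ok · (3,5)Q 0/4 unhappy
Row 4: (4,0)P 2/2 ok · (4,1)P 2/4 ok · (4,2)Q 3/4 ok · (4,3)Q 3/5 ok · (4,4)P 2/5 unhappy · (4,5)P 2/3 ok
Unsatisfied: (3,3), (3,5), (4,4) — 3 in total.

3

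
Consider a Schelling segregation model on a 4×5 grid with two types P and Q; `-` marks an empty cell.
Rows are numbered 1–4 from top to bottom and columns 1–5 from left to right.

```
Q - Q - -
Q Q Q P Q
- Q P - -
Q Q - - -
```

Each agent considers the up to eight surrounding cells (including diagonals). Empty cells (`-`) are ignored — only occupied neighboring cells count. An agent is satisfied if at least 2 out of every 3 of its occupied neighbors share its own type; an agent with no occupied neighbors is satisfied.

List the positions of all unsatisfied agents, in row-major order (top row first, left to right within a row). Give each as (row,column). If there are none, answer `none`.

Row 1: (1,1)Q 2/2 ✓ · (1,3)Q 2/3 ✓
Row 2: (2,1)Q 3/3 ✓ · (2,2)Q 5/6 ✓ · (2,3)Q 3/5 ✗ · (2,4)P 1/4 ✗ · (2,5)Q 0/1 ✗
Row 3: (3,2)Q 5/6 ✓ · (3,3)P 1/5 ✗
Row 4: (4,1)Q 2/2 ✓ · (4,2)Q 2/3 ✓

(2,3), (2,4), (2,5), (3,3)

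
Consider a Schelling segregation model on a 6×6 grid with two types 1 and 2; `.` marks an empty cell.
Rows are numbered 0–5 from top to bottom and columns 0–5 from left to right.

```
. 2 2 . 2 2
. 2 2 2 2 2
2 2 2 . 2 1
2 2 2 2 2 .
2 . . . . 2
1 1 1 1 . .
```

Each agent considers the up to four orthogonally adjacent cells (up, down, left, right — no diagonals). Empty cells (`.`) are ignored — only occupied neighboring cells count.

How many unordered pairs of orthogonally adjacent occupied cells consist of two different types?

Scan each occupied cell's neighbors to the right and below so each pair is counted once.
From row 0: 0 unlike of 6 pairs (running 0/6).
From row 1: 1 unlike of 8 pairs (running 1/14).
From row 2: 1 unlike of 7 pairs (running 2/21).
From row 3: 0 unlike of 5 pairs (running 2/26).
From row 4: 1 unlike of 1 pairs (running 3/27).
From row 5: 0 unlike of 3 pairs (running 3/30).
Total adjacent occupied pairs: 30; unlike-type pairs: 3.

3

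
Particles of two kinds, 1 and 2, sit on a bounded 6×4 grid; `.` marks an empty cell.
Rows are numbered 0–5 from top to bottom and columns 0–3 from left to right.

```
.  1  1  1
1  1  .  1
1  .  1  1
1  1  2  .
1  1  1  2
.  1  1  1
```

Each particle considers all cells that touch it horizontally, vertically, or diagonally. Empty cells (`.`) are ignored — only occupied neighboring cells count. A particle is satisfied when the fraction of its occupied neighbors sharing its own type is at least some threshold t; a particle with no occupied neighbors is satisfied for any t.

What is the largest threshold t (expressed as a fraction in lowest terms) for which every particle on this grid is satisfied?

1/6

Row 0: (0,1)1 3/3 · (0,2)1 4/4 · (0,3)1 2/2
Row 1: (1,0)1 3/3 · (1,1)1 5/5 · (1,3)1 4/4
Row 2: (2,0)1 4/4 · (2,2)1 4/5 · (2,3)1 2/3
Row 3: (3,0)1 4/4 · (3,1)1 6/7 · (3,2)2 1/6
Row 4: (4,0)1 4/4 · (4,1)1 6/7 · (4,2)1 5/7 · (4,3)2 1/4
Row 5: (5,1)1 4/4 · (5,2)1 4/5 · (5,3)1 2/3
The smallest same-type fraction is 1/6 at (3,2), which reduces to 1/6. Any threshold above that leaves this particle unsatisfied.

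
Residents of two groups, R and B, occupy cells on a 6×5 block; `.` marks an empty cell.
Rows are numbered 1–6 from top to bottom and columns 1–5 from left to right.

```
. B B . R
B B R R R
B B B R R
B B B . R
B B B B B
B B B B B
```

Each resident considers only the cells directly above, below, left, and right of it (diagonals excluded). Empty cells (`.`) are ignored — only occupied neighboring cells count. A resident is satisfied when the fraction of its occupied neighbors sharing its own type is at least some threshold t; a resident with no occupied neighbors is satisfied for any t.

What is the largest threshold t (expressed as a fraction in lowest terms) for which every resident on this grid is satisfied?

1/4

(1,2)B 2/2
(1,3)B 1/2
(1,5)R 1/1
(2,1)B 2/2
(2,2)B 3/4
(2,3)R 1/4
(2,4)R 3/3
(2,5)R 3/3
(3,1)B 3/3
(3,2)B 4/4
(3,3)B 2/4
(3,4)R 2/3
(3,5)R 3/3
(4,1)B 3/3
(4,2)B 4/4
(4,3)B 3/3
(4,5)R 1/2
(5,1)B 3/3
(5,2)B 4/4
(5,3)B 4/4
(5,4)B 3/3
(5,5)B 2/3
(6,1)B 2/2
(6,2)B 3/3
(6,3)B 3/3
(6,4)B 3/3
(6,5)B 2/2
The smallest same-type fraction is 1/4 at (2,3), which reduces to 1/4. Any threshold above that leaves this resident unsatisfied.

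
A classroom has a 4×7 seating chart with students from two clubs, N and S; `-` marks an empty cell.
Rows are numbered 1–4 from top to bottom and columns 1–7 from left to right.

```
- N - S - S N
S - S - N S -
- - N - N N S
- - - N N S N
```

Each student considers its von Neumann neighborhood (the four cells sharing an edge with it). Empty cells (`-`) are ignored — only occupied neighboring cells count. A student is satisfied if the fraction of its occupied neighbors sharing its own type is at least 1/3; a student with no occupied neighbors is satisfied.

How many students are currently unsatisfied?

7

Row 1: (1,2)N 0/0 ok · (1,4)S 0/0 ok · (1,6)S 1/2 ok · (1,7)N 0/1 unhappy
Row 2: (2,1)S 0/0 ok · (2,3)S 0/1 unhappy · (2,5)N 1/2 ok · (2,6)S 1/3 ok
Row 3: (3,3)N 0/1 unhappy · (3,5)N 3/3 ok · (3,6)N 1/4 unhappy · (3,7)S 0/2 unhappy
Row 4: (4,4)N 1/1 ok · (4,5)N 2/3 ok · (4,6)S 0/3 unhappy · (4,7)N 0/2 unhappy
Unsatisfied: (1,7), (2,3), (3,3), (3,6), (3,7), (4,6), (4,7) — 7 in total.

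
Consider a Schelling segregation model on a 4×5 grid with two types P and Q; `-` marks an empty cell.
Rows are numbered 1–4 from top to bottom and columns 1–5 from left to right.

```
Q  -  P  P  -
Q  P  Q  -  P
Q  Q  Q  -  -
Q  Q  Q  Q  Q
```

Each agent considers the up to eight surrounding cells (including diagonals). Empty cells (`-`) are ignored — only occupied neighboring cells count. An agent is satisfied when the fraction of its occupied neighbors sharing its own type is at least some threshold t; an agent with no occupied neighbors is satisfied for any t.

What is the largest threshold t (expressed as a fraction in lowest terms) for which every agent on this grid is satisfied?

1/7

Row 1: (1,1)Q 1/2 · (1,3)P 2/3 · (1,4)P 2/3
Row 2: (2,1)Q 3/4 · (2,2)P 1/7 · (2,3)Q 2/5 · (2,5)P 1/1
Row 3: (3,1)Q 4/5 · (3,2)Q 7/8 · (3,3)Q 5/6
Row 4: (4,1)Q 3/3 · (4,2)Q 5/5 · (4,3)Q 4/4 · (4,4)Q 3/3 · (4,5)Q 1/1
The smallest same-type fraction is 1/7 at (2,2), which reduces to 1/7. Any threshold above that leaves this agent unsatisfied.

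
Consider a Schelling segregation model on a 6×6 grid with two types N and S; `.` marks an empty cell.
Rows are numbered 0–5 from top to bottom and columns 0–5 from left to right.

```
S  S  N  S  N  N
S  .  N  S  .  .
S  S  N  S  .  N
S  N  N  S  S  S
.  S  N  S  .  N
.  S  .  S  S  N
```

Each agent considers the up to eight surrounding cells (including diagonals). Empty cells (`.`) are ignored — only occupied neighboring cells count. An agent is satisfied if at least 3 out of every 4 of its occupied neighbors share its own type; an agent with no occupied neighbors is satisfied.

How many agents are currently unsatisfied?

(0,0)S 2/2 satisfied
(0,1)S 2/4 not
(0,2)N 1/4 not
(0,3)S 1/4 not
(0,4)N 1/3 not
(0,5)N 1/1 satisfied
(1,0)S 4/4 satisfied
(1,2)N 2/7 not
(1,3)S 2/6 not
(2,0)S 3/4 satisfied
(2,1)S 3/7 not
(2,2)N 3/7 not
(2,3)S 3/6 not
(2,5)N 0/2 not
(3,0)S 3/4 satisfied
(3,1)N 3/7 not
(3,2)N 3/8 not
(3,3)S 3/6 not
(3,4)S 4/6 not
(3,5)S 1/3 not
(4,1)S 2/5 not
(4,2)N 2/7 not
(4,3)S 4/6 not
(4,5)N 1/4 not
(5,1)S 1/2 not
(5,3)S 2/3 not
(5,4)S 2/4 not
(5,5)N 1/2 not
Unsatisfied: (0,1), (0,2), (0,3), (0,4), (1,2), (1,3), (2,1), (2,2), (2,3), (2,5), (3,1), (3,2), (3,3), (3,4), (3,5), (4,1), (4,2), (4,3), (4,5), (5,1), (5,3), (5,4), (5,5) — 23 in total.

23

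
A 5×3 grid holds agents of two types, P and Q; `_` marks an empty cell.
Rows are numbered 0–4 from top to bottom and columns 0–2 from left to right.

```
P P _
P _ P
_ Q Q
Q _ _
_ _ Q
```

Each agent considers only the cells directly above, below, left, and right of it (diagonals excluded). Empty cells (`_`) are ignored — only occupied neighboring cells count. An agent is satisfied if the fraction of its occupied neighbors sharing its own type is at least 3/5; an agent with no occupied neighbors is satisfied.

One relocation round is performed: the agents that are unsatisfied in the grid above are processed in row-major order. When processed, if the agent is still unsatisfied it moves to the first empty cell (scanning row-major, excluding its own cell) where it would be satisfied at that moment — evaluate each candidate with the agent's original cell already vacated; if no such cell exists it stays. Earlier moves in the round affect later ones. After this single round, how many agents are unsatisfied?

0

Initially unsatisfied (in order): (1,2), (2,2).
  (1,2) → (0,2).
  (2,2): now satisfied by earlier moves; stays.
Resulting grid:
P P P
P _ _
_ Q Q
Q _ _
_ _ Q
All satisfied now.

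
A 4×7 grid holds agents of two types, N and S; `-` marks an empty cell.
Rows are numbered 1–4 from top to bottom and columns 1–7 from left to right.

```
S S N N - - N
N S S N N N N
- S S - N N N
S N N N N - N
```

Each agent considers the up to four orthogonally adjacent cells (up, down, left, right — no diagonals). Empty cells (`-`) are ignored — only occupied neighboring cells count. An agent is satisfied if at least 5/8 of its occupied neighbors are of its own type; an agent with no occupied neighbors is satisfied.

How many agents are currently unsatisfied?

6

Row 1: (1,1)S 1/2 not · (1,2)S 2/3 satisfied · (1,3)N 1/3 not · (1,4)N 2/2 satisfied · (1,7)N 1/1 satisfied
Row 2: (2,1)N 0/2 not · (2,2)S 3/4 satisfied · (2,3)S 2/4 not · (2,4)N 2/3 satisfied · (2,5)N 3/3 satisfied · (2,6)N 3/3 satisfied · (2,7)N 3/3 satisfied
Row 3: (3,2)S 2/3 satisfied · (3,3)S 2/3 satisfied · (3,5)N 3/3 satisfied · (3,6)N 3/3 satisfied · (3,7)N 3/3 satisfied
Row 4: (4,1)S 0/1 not · (4,2)N 1/3 not · (4,3)N 2/3 satisfied · (4,4)N 2/2 satisfied · (4,5)N 2/2 satisfied · (4,7)N 1/1 satisfied
Unsatisfied: (1,1), (1,3), (2,1), (2,3), (4,1), (4,2) — 6 in total.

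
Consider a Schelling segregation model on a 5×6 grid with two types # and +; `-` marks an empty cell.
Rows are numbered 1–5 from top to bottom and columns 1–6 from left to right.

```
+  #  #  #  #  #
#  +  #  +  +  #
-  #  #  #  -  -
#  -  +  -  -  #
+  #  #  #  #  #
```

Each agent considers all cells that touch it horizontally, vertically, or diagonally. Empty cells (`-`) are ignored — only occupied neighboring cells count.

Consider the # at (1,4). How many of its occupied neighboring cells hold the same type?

3

Occupied neighbors of (1,4): (1,3)=#, (1,5)=#, (2,3)=#, (2,4)=+, (2,5)=+.
Same type (#): 3 of 5.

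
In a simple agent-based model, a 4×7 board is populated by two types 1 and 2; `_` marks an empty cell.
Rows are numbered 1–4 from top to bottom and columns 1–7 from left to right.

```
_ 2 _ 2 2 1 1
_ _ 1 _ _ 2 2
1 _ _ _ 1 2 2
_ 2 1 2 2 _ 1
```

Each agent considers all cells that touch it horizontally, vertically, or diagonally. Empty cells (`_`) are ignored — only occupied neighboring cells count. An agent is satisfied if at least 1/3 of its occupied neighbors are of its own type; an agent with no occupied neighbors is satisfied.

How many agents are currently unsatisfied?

Row 1: (1,2)2 0/1 ✗ · (1,4)2 1/2 ✓ · (1,5)2 2/3 ✓ · (1,6)1 1/4 ✗ · (1,7)1 1/3 ✓
Row 2: (2,3)1 0/2 ✗ · (2,6)2 4/7 ✓ · (2,7)2 3/5 ✓
Row 3: (3,1)1 0/1 ✗ · (3,5)1 0/4 ✗ · (3,6)2 4/6 ✓ · (3,7)2 3/4 ✓
Row 4: (4,2)2 0/2 ✗ · (4,3)1 0/2 ✗ · (4,4)2 1/3 ✓ · (4,5)2 2/3 ✓ · (4,7)1 0/2 ✗
Unsatisfied: (1,2), (1,6), (2,3), (3,1), (3,5), (4,2), (4,3), (4,7) — 8 in total.

8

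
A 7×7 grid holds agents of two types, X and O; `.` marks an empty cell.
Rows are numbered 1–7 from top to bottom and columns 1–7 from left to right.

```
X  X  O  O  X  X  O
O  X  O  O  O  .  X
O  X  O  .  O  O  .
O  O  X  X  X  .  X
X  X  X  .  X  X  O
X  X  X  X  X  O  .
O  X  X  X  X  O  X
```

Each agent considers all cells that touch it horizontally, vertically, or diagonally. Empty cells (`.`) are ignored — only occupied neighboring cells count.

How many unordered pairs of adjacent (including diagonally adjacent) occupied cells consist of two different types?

Scan each occupied cell's neighbors to the right and below (and the two forward diagonals) so each pair is counted once.
Row 1: X(1,1)–X(1,2)= X(1,1)–O(2,1)≠ X(1,1)–X(2,2)= X(1,2)–O(1,3)≠ X(1,2)–X(2,2)= X(1,2)–O(2,3)≠ X(1,2)–O(2,1)≠ O(1,3)–O(1,4)= O(1,3)–O(2,3)= O(1,3)–O(2,4)= O(1,3)–X(2,2)≠ O(1,4)–X(1,5)≠ O(1,4)–O(2,4)= O(1,4)–O(2,5)= O(1,4)–O(2,3)= X(1,5)–X(1,6)= X(1,5)–O(2,5)≠ X(1,5)–O(2,4)≠ X(1,6)–O(1,7)≠ X(1,6)–X(2,7)= X(1,6)–O(2,5)≠ O(1,7)–X(2,7)≠  → 11/22 unlike.
Row 2: O(2,1)–X(2,2)≠ O(2,1)–O(3,1)= O(2,1)–X(3,2)≠ X(2,2)–O(2,3)≠ X(2,2)–X(3,2)= X(2,2)–O(3,3)≠ X(2,2)–O(3,1)≠ O(2,3)–O(2,4)= O(2,3)–O(3,3)= O(2,3)–X(3,2)≠ O(2,4)–O(2,5)= O(2,4)–O(3,5)= O(2,4)–O(3,3)= O(2,5)–O(3,5)= O(2,5)–O(3,6)= X(2,7)–O(3,6)≠  → 7/16 unlike.
Row 3: O(3,1)–X(3,2)≠ O(3,1)–O(4,1)= O(3,1)–O(4,2)= X(3,2)–O(3,3)≠ X(3,2)–O(4,2)≠ X(3,2)–X(4,3)= X(3,2)–O(4,1)≠ O(3,3)–X(4,3)≠ O(3,3)–X(4,4)≠ O(3,3)–O(4,2)= O(3,5)–O(3,6)= O(3,5)–X(4,5)≠ O(3,5)–X(4,4)≠ O(3,6)–X(4,7)≠ O(3,6)–X(4,5)≠  → 10/15 unlike.
Row 4: O(4,1)–O(4,2)= O(4,1)–X(5,1)≠ O(4,1)–X(5,2)≠ O(4,2)–X(4,3)≠ O(4,2)–X(5,2)≠ O(4,2)–X(5,3)≠ O(4,2)–X(5,1)≠ X(4,3)–X(4,4)= X(4,3)–X(5,3)= X(4,3)–X(5,2)= X(4,4)–X(4,5)= X(4,4)–X(5,5)= X(4,4)–X(5,3)= X(4,5)–X(5,5)= X(4,5)–X(5,6)= X(4,7)–O(5,7)≠ X(4,7)–X(5,6)=  → 7/17 unlike.
Row 5: X(5,1)–X(5,2)= X(5,1)–X(6,1)= X(5,1)–X(6,2)= X(5,2)–X(5,3)= X(5,2)–X(6,2)= X(5,2)–X(6,3)= X(5,2)–X(6,1)= X(5,3)–X(6,3)= X(5,3)–X(6,4)= X(5,3)–X(6,2)= X(5,5)–X(5,6)= X(5,5)–X(6,5)= X(5,5)–O(6,6)≠ X(5,5)–X(6,4)= X(5,6)–O(5,7)≠ X(5,6)–O(6,6)≠ X(5,6)–X(6,5)= O(5,7)–O(6,6)=  → 3/18 unlike.
Row 6: X(6,1)–X(6,2)= X(6,1)–O(7,1)≠ X(6,1)–X(7,2)= X(6,2)–X(6,3)= X(6,2)–X(7,2)= X(6,2)–X(7,3)= X(6,2)–O(7,1)≠ X(6,3)–X(6,4)= X(6,3)–X(7,3)= X(6,3)–X(7,4)= X(6,3)–X(7,2)= X(6,4)–X(6,5)= X(6,4)–X(7,4)= X(6,4)–X(7,5)= X(6,4)–X(7,3)= X(6,5)–O(6,6)≠ X(6,5)–X(7,5)= X(6,5)–O(7,6)≠ X(6,5)–X(7,4)= O(6,6)–O(7,6)= O(6,6)–X(7,7)≠ O(6,6)–X(7,5)≠  → 6/22 unlike.
Row 7: O(7,1)–X(7,2)≠ X(7,2)–X(7,3)= X(7,3)–X(7,4)= X(7,4)–X(7,5)= X(7,5)–O(7,6)≠ O(7,6)–X(7,7)≠  → 3/6 unlike.
Total adjacent occupied pairs: 116; unlike-type pairs: 47.

47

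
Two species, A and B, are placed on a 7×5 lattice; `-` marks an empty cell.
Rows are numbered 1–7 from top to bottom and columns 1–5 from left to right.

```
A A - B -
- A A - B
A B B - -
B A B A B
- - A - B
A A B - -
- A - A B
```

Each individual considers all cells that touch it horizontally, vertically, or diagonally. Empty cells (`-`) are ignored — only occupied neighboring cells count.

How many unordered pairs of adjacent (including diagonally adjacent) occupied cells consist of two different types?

Scan each occupied cell's neighbors to the right and below (and the two forward diagonals) so each pair is counted once.
From row 1: 1 unlike of 6 pairs (running 1/6).
From row 2: 4 unlike of 6 pairs (running 5/12).
From row 3: 5 unlike of 10 pairs (running 10/22).
From row 4: 6 unlike of 9 pairs (running 16/31).
From row 5: 1 unlike of 2 pairs (running 17/33).
From row 6: 3 unlike of 6 pairs (running 20/39).
From row 7: 1 unlike of 1 pairs (running 21/40).
Total adjacent occupied pairs: 40; unlike-type pairs: 21.

21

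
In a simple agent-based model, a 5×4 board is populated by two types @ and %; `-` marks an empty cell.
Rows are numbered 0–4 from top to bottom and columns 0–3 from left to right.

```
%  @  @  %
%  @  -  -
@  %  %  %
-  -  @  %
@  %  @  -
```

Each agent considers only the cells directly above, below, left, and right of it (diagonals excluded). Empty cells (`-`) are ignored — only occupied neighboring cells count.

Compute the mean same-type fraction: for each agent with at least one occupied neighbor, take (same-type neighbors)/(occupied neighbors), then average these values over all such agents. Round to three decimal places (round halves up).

0.378

(0,0)% 1/2
(0,1)@ 2/3
(0,2)@ 1/2
(0,3)% 0/1
(1,0)% 1/3
(1,1)@ 1/3
(2,0)@ 0/2
(2,1)% 1/3
(2,2)% 2/3
(2,3)% 2/2
(3,2)@ 1/3
(3,3)% 1/2
(4,0)@ 0/1
(4,1)% 0/2
(4,2)@ 1/2
Sum over 15 agents: 1/2 + 2/3 + 1/2 + 0/1 + 1/3 + 1/3 + 0/2 + 1/3 + 2/3 + 2/2 + 1/3 + 1/2 + 0/1 + 0/2 + 1/2 = 17/3; mean = 17/3 ÷ 15 = 17/45 = 0.377777… → 0.378.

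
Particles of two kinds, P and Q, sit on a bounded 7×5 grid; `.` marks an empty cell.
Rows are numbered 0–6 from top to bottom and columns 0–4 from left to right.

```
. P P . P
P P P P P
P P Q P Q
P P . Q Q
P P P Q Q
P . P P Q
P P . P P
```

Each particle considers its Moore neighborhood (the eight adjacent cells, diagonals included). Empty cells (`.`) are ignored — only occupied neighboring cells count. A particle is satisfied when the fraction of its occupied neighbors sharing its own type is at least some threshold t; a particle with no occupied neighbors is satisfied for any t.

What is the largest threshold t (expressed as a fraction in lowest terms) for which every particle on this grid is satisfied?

Row 0: (0,1)P 4/4 · (0,2)P 4/4 · (0,4)P 2/2
Row 1: (1,0)P 4/4 · (1,1)P 6/7 · (1,2)P 6/7 · (1,3)P 5/7 · (1,4)P 3/4
Row 2: (2,0)P 5/5 · (2,1)P 6/7 · (2,2)Q 1/7 · (2,3)P 3/7 · (2,4)Q 2/5
Row 3: (3,0)P 5/5 · (3,1)P 6/7 · (3,3)Q 5/7 · (3,4)Q 4/5
Row 4: (4,0)P 4/4 · (4,1)P 6/6 · (4,2)P 4/6 · (4,3)Q 4/7 · (4,4)Q 4/5
Row 5: (5,0)P 4/4 · (5,2)P 5/6 · (5,3)P 4/7 · (5,4)Q 2/5
Row 6: (6,0)P 2/2 · (6,1)P 3/3 · (6,3)P 3/4 · (6,4)P 2/3
The smallest same-type fraction is 1/7 at (2,2), which reduces to 1/7. Any threshold above that leaves this particle unsatisfied.

1/7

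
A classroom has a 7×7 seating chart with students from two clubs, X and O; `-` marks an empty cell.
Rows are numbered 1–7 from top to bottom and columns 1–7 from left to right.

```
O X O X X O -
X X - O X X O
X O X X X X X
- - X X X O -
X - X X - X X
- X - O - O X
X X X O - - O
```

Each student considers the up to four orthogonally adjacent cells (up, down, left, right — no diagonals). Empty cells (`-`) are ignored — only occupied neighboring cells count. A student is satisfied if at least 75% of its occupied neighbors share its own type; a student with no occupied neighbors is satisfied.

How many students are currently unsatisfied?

25

(1,1)O 0/2 ✗
(1,2)X 1/3 ✗
(1,3)O 0/2 ✗
(1,4)X 1/3 ✗
(1,5)X 2/3 ✗
(1,6)O 0/2 ✗
(2,1)X 2/3 ✗
(2,2)X 2/3 ✗
(2,4)O 0/3 ✗
(2,5)X 3/4 ✓
(2,6)X 2/4 ✗
(2,7)O 0/2 ✗
(3,1)X 1/2 ✗
(3,2)O 0/3 ✗
(3,3)X 2/3 ✗
(3,4)X 3/4 ✓
(3,5)X 4/4 ✓
(3,6)X 3/4 ✓
(3,7)X 1/2 ✗
(4,3)X 3/3 ✓
(4,4)X 4/4 ✓
(4,5)X 2/3 ✗
(4,6)O 0/3 ✗
(5,1)X 0/0 ✓
(5,3)X 2/2 ✓
(5,4)X 2/3 ✗
(5,6)X 1/3 ✗
(5,7)X 2/2 ✓
(6,2)X 1/1 ✓
(6,4)O 1/2 ✗
(6,6)O 0/2 ✗
(6,7)X 1/3 ✗
(7,1)X 1/1 ✓
(7,2)X 3/3 ✓
(7,3)X 1/2 ✗
(7,4)O 1/2 ✗
(7,7)O 0/1 ✗
Unsatisfied: (1,1), (1,2), (1,3), (1,4), (1,5), (1,6), (2,1), (2,2), (2,4), (2,6), (2,7), (3,1), (3,2), (3,3), (3,7), (4,5), (4,6), (5,4), (5,6), (6,4), (6,6), (6,7), (7,3), (7,4), (7,7) — 25 in total.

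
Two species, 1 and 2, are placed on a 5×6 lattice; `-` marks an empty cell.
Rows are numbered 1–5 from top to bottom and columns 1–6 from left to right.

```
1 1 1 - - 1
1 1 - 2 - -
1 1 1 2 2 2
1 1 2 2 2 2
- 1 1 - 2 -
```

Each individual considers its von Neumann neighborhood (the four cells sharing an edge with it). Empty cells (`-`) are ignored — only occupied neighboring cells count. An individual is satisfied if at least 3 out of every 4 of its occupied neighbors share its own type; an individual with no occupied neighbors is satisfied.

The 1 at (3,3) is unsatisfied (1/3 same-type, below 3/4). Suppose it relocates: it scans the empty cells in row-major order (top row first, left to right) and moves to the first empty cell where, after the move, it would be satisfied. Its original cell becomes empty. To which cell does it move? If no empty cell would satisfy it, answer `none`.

Vacating (3,3). Empty cells in order:
  (1,4): 1/2 same-type → still unsatisfied.
  (1,5): 1/1 same-type → satisfied — stop here.

(1,5)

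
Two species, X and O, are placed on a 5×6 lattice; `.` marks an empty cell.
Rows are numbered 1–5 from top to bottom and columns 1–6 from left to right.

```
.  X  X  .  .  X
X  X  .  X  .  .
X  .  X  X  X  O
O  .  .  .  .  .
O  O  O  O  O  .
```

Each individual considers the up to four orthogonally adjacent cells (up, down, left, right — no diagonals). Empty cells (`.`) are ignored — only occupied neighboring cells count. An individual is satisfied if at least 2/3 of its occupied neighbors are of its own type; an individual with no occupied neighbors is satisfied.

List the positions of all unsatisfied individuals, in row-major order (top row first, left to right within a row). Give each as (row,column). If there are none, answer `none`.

Row 1: (1,2)X 2/2 satisfied · (1,3)X 1/1 satisfied · (1,6)X 0/0 satisfied
Row 2: (2,1)X 2/2 satisfied · (2,2)X 2/2 satisfied · (2,4)X 1/1 satisfied
Row 3: (3,1)X 1/2 not · (3,3)X 1/1 satisfied · (3,4)X 3/3 satisfied · (3,5)X 1/2 not · (3,6)O 0/1 not
Row 4: (4,1)O 1/2 not
Row 5: (5,1)O 2/2 satisfied · (5,2)O 2/2 satisfied · (5,3)O 2/2 satisfied · (5,4)O 2/2 satisfied · (5,5)O 1/1 satisfied

(3,1), (3,5), (3,6), (4,1)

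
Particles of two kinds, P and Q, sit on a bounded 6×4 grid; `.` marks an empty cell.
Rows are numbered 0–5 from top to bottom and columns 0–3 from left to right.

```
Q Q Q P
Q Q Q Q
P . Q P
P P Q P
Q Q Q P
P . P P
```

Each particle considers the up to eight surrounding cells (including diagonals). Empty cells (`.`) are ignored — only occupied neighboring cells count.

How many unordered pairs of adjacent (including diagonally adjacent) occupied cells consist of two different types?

Scan each occupied cell's neighbors to the right and below (and the two forward diagonals) so each pair is counted once.
Row 0: Q(0,0)–Q(0,1)= Q(0,0)–Q(1,0)= Q(0,0)–Q(1,1)= Q(0,1)–Q(0,2)= Q(0,1)–Q(1,1)= Q(0,1)–Q(1,2)= Q(0,1)–Q(1,0)= Q(0,2)–P(0,3)≠ Q(0,2)–Q(1,2)= Q(0,2)–Q(1,3)= Q(0,2)–Q(1,1)= P(0,3)–Q(1,3)≠ P(0,3)–Q(1,2)≠  → 3/13 unlike.
Row 1: Q(1,0)–Q(1,1)= Q(1,0)–P(2,0)≠ Q(1,1)–Q(1,2)= Q(1,1)–Q(2,2)= Q(1,1)–P(2,0)≠ Q(1,2)–Q(1,3)= Q(1,2)–Q(2,2)= Q(1,2)–P(2,3)≠ Q(1,3)–P(2,3)≠ Q(1,3)–Q(2,2)=  → 4/10 unlike.
Row 2: P(2,0)–P(3,0)= P(2,0)–P(3,1)= Q(2,2)–P(2,3)≠ Q(2,2)–Q(3,2)= Q(2,2)–P(3,3)≠ Q(2,2)–P(3,1)≠ P(2,3)–P(3,3)= P(2,3)–Q(3,2)≠  → 4/8 unlike.
Row 3: P(3,0)–P(3,1)= P(3,0)–Q(4,0)≠ P(3,0)–Q(4,1)≠ P(3,1)–Q(3,2)≠ P(3,1)–Q(4,1)≠ P(3,1)–Q(4,2)≠ P(3,1)–Q(4,0)≠ Q(3,2)–P(3,3)≠ Q(3,2)–Q(4,2)= Q(3,2)–P(4,3)≠ Q(3,2)–Q(4,1)= P(3,3)–P(4,3)= P(3,3)–Q(4,2)≠  → 9/13 unlike.
Row 4: Q(4,0)–Q(4,1)= Q(4,0)–P(5,0)≠ Q(4,1)–Q(4,2)= Q(4,1)–P(5,2)≠ Q(4,1)–P(5,0)≠ Q(4,2)–P(4,3)≠ Q(4,2)–P(5,2)≠ Q(4,2)–P(5,3)≠ P(4,3)–P(5,3)= P(4,3)–P(5,2)=  → 6/10 unlike.
Row 5: P(5,2)–P(5,3)=  → 0/1 unlike.
Total adjacent occupied pairs: 55; unlike-type pairs: 26.

26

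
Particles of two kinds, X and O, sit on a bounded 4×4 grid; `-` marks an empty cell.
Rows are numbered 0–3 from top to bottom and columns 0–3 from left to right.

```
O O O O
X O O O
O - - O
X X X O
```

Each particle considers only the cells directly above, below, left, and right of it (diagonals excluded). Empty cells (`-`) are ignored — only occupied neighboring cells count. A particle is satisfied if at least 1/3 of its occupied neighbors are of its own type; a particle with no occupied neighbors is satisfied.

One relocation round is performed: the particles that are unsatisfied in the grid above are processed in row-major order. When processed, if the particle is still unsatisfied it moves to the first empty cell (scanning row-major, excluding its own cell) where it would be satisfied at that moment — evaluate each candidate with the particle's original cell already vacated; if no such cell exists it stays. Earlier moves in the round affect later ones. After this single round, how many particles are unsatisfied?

0

Initially unsatisfied (in order): (1,0), (2,0).
  (1,0) → (2,1).
  (2,0) → (1,0).
Resulting grid:
O O O O
O O O O
- X - O
X X X O
All satisfied now.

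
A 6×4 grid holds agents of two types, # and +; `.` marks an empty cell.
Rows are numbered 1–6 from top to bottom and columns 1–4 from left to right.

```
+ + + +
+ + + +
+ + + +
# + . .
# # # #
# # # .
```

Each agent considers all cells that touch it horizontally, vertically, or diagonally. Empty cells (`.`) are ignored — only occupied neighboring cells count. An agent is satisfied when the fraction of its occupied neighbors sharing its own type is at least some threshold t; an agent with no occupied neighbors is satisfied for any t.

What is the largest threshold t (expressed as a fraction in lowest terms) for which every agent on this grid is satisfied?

Row 1: (1,1)+ 3/3 · (1,2)+ 5/5 · (1,3)+ 5/5 · (1,4)+ 3/3
Row 2: (2,1)+ 5/5 · (2,2)+ 8/8 · (2,3)+ 8/8 · (2,4)+ 5/5
Row 3: (3,1)+ 4/5 · (3,2)+ 6/7 · (3,3)+ 6/6 · (3,4)+ 3/3
Row 4: (4,1)# 2/5 · (4,2)+ 3/7
Row 5: (5,1)# 4/5 · (5,2)# 6/7 · (5,3)# 4/5 · (5,4)# 2/2
Row 6: (6,1)# 3/3 · (6,2)# 5/5 · (6,3)# 4/4
The smallest same-type fraction is 2/5 at (4,1), which reduces to 2/5. Any threshold above that leaves this agent unsatisfied.

2/5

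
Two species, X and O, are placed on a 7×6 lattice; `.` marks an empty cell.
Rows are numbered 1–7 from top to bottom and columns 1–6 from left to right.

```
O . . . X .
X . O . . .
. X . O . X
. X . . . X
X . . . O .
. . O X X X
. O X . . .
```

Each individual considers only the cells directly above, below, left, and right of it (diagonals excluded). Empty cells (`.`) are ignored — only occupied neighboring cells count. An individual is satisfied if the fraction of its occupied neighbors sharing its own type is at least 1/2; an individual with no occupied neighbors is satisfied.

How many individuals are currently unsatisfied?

6

Row 1: (1,1)O 0/1 not · (1,5)X 0/0 satisfied
Row 2: (2,1)X 0/1 not · (2,3)O 0/0 satisfied
Row 3: (3,2)X 1/1 satisfied · (3,4)O 0/0 satisfied · (3,6)X 1/1 satisfied
Row 4: (4,2)X 1/1 satisfied · (4,6)X 1/1 satisfied
Row 5: (5,1)X 0/0 satisfied · (5,5)O 0/1 not
Row 6: (6,3)O 0/2 not · (6,4)X 1/2 satisfied · (6,5)X 2/3 satisfied · (6,6)X 1/1 satisfied
Row 7: (7,2)O 0/1 not · (7,3)X 0/2 not
Unsatisfied: (1,1), (2,1), (5,5), (6,3), (7,2), (7,3) — 6 in total.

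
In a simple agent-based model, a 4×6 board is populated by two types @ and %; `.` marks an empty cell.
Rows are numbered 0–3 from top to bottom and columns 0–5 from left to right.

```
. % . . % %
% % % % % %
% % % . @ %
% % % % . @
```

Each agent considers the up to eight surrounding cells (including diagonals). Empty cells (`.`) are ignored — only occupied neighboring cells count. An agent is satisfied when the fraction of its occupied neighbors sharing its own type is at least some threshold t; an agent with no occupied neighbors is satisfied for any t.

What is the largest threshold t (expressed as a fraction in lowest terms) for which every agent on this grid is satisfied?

1/6

(0,1)% 3/3
(0,4)% 4/4
(0,5)% 3/3
(1,0)% 4/4
(1,1)% 6/6
(1,2)% 5/5
(1,3)% 4/5
(1,4)% 5/6
(1,5)% 4/5
(2,0)% 5/5
(2,1)% 8/8
(2,2)% 7/7
(2,4)@ 1/6
(2,5)% 2/4
(3,0)% 3/3
(3,1)% 5/5
(3,2)% 4/4
(3,3)% 2/3
(3,5)@ 1/2
The smallest same-type fraction is 1/6 at (2,4), which reduces to 1/6. Any threshold above that leaves this agent unsatisfied.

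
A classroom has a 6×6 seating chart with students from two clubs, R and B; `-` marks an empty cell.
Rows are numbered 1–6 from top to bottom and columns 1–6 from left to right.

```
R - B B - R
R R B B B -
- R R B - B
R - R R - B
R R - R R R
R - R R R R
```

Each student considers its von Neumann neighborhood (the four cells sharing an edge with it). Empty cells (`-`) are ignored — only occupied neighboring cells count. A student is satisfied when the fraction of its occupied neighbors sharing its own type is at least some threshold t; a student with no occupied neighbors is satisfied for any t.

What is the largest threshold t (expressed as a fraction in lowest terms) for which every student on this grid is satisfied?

Row 1: (1,1)R 1/1 · (1,3)B 2/2 · (1,4)B 2/2 · (1,6)R — no occupied neighbors
Row 2: (2,1)R 2/2 · (2,2)R 2/3 · (2,3)B 2/4 · (2,4)B 4/4 · (2,5)B 1/1
Row 3: (3,2)R 2/2 · (3,3)R 2/4 · (3,4)B 1/3 · (3,6)B 1/1
Row 4: (4,1)R 1/1 · (4,3)R 2/2 · (4,4)R 2/3 · (4,6)B 1/2
Row 5: (5,1)R 3/3 · (5,2)R 1/1 · (5,4)R 3/3 · (5,5)R 3/3 · (5,6)R 2/3
Row 6: (6,1)R 1/1 · (6,3)R 1/1 · (6,4)R 3/3 · (6,5)R 3/3 · (6,6)R 2/2
The smallest same-type fraction is 1/3 at (3,4), which reduces to 1/3. Any threshold above that leaves this student unsatisfied.

1/3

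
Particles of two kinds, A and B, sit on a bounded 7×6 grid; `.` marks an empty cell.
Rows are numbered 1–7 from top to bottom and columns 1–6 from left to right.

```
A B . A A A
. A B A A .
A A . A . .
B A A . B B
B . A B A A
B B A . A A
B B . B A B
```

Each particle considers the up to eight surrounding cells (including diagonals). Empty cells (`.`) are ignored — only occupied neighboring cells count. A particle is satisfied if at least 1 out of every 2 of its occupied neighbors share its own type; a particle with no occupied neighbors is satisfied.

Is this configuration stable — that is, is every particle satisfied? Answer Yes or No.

(1,1)A 1/2 ok
(1,2)B 1/3 unhappy
(1,4)A 3/4 ok
(1,5)A 4/4 ok
(1,6)A 2/2 ok
(2,2)A 3/5 ok
(2,3)B 1/6 unhappy
(2,4)A 4/5 ok
(2,5)A 5/5 ok
(3,1)A 3/4 ok
(3,2)A 4/6 ok
(3,4)A 3/5 ok
(4,1)B 1/4 unhappy
(4,2)A 4/6 ok
(4,3)A 4/5 ok
(4,5)B 2/5 unhappy
(4,6)B 1/3 unhappy
(5,1)B 3/4 ok
(5,3)A 3/5 ok
(5,4)B 1/6 unhappy
(5,5)A 3/6 ok
(5,6)A 3/5 ok
(6,1)B 4/4 ok
(6,2)B 4/6 ok
(6,3)A 1/5 unhappy
(6,5)A 4/7 ok
(6,6)A 4/5 ok
(7,1)B 3/3 ok
(7,2)B 3/4 ok
(7,4)B 0/3 unhappy
(7,5)A 2/4 ok
(7,6)B 0/3 unhappy
For instance (1,2) has only 1/3 same-type neighbors, below 1/2.

No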